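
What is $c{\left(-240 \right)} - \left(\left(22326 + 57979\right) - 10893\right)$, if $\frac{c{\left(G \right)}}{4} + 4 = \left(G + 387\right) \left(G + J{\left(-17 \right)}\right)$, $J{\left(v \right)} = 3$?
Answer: $-208784$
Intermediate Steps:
$c{\left(G \right)} = -16 + 4 \left(3 + G\right) \left(387 + G\right)$ ($c{\left(G \right)} = -16 + 4 \left(G + 387\right) \left(G + 3\right) = -16 + 4 \left(387 + G\right) \left(3 + G\right) = -16 + 4 \left(3 + G\right) \left(387 + G\right)$)
$c{\left(-240 \right)} - \left(\left(22326 + 57979\right) - 10893\right) = \left(4628 + 4 \left(-240\right)^{2} + 1560 \left(-240\right)\right) - \left(\left(22326 + 57979\right) - 10893\right) = \left(4628 + 4 \cdot 57600 - 374400\right) - \left(80305 - 10893\right) = \left(4628 + 230400 - 374400\right) - 69412 = -139372 - 69412 = -208784$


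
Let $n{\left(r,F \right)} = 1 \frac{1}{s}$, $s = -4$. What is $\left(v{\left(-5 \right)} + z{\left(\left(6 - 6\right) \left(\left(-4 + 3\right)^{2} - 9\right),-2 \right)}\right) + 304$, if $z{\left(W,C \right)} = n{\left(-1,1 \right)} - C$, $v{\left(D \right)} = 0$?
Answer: $\frac{1223}{4} \approx 305.75$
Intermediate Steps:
$n{\left(r,F \right)} = - \frac{1}{4}$ ($n{\left(r,F \right)} = 1 \frac{1}{-4} = 1 \left(- \frac{1}{4}\right) = - \frac{1}{4}$)
$z{\left(W,C \right)} = - \frac{1}{4} - C$
$\left(v{\left(-5 \right)} + z{\left(\left(6 - 6\right) \left(\left(-4 + 3\right)^{2} - 9\right),-2 \right)}\right) + 304 = \left(0 - - \frac{7}{4}\right) + 304 = \left(0 + \left(- \frac{1}{4} + 2\right)\right) + 304 = \left(0 + \frac{7}{4}\right) + 304 = \frac{7}{4} + 304 = \frac{1223}{4}$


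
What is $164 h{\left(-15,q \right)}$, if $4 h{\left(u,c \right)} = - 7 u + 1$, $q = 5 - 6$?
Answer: $4346$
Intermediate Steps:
$q = -1$
$h{\left(u,c \right)} = \frac{1}{4} - \frac{7 u}{4}$ ($h{\left(u,c \right)} = \frac{- 7 u + 1}{4} = \frac{1 - 7 u}{4} = \frac{1}{4} - \frac{7 u}{4}$)
$164 h{\left(-15,q \right)} = 164 \left(\frac{1}{4} - - \frac{105}{4}\right) = 164 \left(\frac{1}{4} + \frac{105}{4}\right) = 164 \cdot \frac{53}{2} = 4346$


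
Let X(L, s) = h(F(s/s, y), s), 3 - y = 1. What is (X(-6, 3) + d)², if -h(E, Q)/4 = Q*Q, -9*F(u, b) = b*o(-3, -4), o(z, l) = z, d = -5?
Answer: 1681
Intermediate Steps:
y = 2 (y = 3 - 1*1 = 3 - 1 = 2)
F(u, b) = b/3 (F(u, b) = -b*(-3)/9 = -(-1)*b/3 = b/3)
h(E, Q) = -4*Q² (h(E, Q) = -4*Q*Q = -4*Q²)
X(L, s) = -4*s²
(X(-6, 3) + d)² = (-4*3² - 5)² = (-4*9 - 5)² = (-36 - 5)² = (-41)² = 1681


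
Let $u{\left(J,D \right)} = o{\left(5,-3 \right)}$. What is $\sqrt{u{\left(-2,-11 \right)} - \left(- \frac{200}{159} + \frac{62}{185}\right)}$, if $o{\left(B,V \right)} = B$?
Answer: $\frac{\sqrt{5124593055}}{29415} \approx 2.4337$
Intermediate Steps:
$u{\left(J,D \right)} = 5$
$\sqrt{u{\left(-2,-11 \right)} - \left(- \frac{200}{159} + \frac{62}{185}\right)} = \sqrt{5 - \left(- \frac{200}{159} + \frac{62}{185}\right)} = \sqrt{5 - - \frac{27142}{29415}} = \sqrt{5 + \left(- \frac{62}{185} + \frac{200}{159}\right)} = \sqrt{5 + \frac{27142}{29415}} = \sqrt{\frac{174217}{29415}} = \frac{\sqrt{5124593055}}{29415}$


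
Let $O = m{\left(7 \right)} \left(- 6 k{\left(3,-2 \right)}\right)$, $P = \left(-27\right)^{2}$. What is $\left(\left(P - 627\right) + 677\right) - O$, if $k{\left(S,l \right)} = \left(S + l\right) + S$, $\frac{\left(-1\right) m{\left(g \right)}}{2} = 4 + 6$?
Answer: $299$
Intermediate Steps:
$m{\left(g \right)} = -20$ ($m{\left(g \right)} = - 2 \left(4 + 6\right) = \left(-2\right) 10 = -20$)
$P = 729$
$k{\left(S,l \right)} = l + 2 S$
$O = 480$ ($O = - 20 \left(- 6 \left(-2 + 2 \cdot 3\right)\right) = - 20 \left(- 6 \left(-2 + 6\right)\right) = - 20 \left(\left(-6\right) 4\right) = \left(-20\right) \left(-24\right) = 480$)
$\left(\left(P - 627\right) + 677\right) - O = \left(\left(729 - 627\right) + 677\right) - 480 = \left(102 + 677\right) - 480 = 779 - 480 = 299$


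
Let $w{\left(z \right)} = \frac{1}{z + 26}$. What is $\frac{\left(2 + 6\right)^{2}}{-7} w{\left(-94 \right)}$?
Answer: $\frac{16}{119} \approx 0.13445$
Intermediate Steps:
$w{\left(z \right)} = \frac{1}{26 + z}$
$\frac{\left(2 + 6\right)^{2}}{-7} w{\left(-94 \right)} = \frac{\left(2 + 6\right)^{2} \frac{1}{-7}}{26 - 94} = \frac{8^{2} \left(- \frac{1}{7}\right)}{-68} = 64 \left(- \frac{1}{7}\right) \left(- \frac{1}{68}\right) = \left(- \frac{64}{7}\right) \left(- \frac{1}{68}\right) = \frac{16}{119}$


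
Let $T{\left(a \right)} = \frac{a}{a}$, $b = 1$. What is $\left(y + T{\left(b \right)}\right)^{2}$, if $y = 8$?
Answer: $81$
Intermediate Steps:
$T{\left(a \right)} = 1$
$\left(y + T{\left(b \right)}\right)^{2} = \left(8 + 1\right)^{2} = 9^{2} = 81$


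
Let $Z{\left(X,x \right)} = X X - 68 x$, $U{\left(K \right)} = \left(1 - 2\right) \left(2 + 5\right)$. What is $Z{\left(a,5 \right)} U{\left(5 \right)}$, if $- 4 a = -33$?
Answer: $\frac{30457}{16} \approx 1903.6$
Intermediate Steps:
$a = \frac{33}{4}$ ($a = \left(- \frac{1}{4}\right) \left(-33\right) = \frac{33}{4} \approx 8.25$)
$U{\left(K \right)} = -7$ ($U{\left(K \right)} = \left(-1\right) 7 = -7$)
$Z{\left(X,x \right)} = X^{2} - 68 x$
$Z{\left(a,5 \right)} U{\left(5 \right)} = \left(\left(\frac{33}{4}\right)^{2} - 340\right) \left(-7\right) = \left(\frac{1089}{16} - 340\right) \left(-7\right) = \left(- \frac{4351}{16}\right) \left(-7\right) = \frac{30457}{16}$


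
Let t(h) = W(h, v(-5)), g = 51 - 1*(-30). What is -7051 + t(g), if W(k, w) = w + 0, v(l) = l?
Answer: -7056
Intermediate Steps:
g = 81 (g = 51 + 30 = 81)
W(k, w) = w
t(h) = -5
-7051 + t(g) = -7051 - 5 = -7056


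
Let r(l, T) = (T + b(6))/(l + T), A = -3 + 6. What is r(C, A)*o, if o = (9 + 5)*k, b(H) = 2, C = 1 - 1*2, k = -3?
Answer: -105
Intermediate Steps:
A = 3
C = -1 (C = 1 - 2 = -1)
r(l, T) = (2 + T)/(T + l) (r(l, T) = (T + 2)/(l + T) = (2 + T)/(T + l))
o = -42 (o = (9 + 5)*(-3) = 14*(-3) = -42)
r(C, A)*o = ((2 + 3)/(3 - 1))*(-42) = (5/2)*(-42) = -105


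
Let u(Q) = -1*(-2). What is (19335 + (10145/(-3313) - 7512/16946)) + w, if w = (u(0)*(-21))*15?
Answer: 524970569332/28071049 ≈ 18702.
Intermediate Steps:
u(Q) = 2
w = -630 (w = (2*(-21))*15 = -42*15 = -630)
(19335 + (10145/(-3313) - 7512/16946)) + w = (19335 + (10145/(-3313) - 7512/16946)) - 630 = (19335 + (10145*(-1/3313) - 7512*1/16946)) - 630 = (19335 + (-10145/3313 - 3756/8473)) - 630 = (19335 - 98402213/28071049) - 630 = 542655330202/28071049 - 630 = 524970569332/28071049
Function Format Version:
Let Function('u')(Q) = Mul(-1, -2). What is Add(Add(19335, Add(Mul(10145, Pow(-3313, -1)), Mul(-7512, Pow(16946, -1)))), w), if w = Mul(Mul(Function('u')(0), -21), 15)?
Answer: Rational(524970569332, 28071049) ≈ 18702.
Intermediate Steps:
Function('u')(Q) = 2
w = -630 (w = Mul(Mul(2, -21), 15) = Mul(-42, 15) = -630)
Add(Add(19335, Add(Mul(10145, Pow(-3313, -1)), Mul(-7512, Pow(16946, -1)))), w) = Add(Add(19335, Add(Mul(10145, Pow(-3313, -1)), Mul(-7512, Pow(16946, -1)))), -630) = Add(Add(19335, Add(Mul(10145, Rational(-1, 3313)), Mul(-7512, Rational(1, 16946)))), -630) = Add(Add(19335, Add(Rational(-10145, 3313), Rational(-3756, 8473))), -630) = Add(Add(19335, Rational(-98402213, 28071049)), -630) = Add(Rational(542655330202, 28071049), -630) = Rational(524970569332, 28071049)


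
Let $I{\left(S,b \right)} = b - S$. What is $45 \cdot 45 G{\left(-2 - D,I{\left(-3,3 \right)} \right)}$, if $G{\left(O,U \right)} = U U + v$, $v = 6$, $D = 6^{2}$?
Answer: $85050$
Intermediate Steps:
$D = 36$
$G{\left(O,U \right)} = 6 + U^{2}$ ($G{\left(O,U \right)} = U U + 6 = U^{2} + 6 = 6 + U^{2}$)
$45 \cdot 45 G{\left(-2 - D,I{\left(-3,3 \right)} \right)} = 45 \cdot 45 \left(6 + \left(3 - -3\right)^{2}\right) = 2025 \left(6 + \left(3 + 3\right)^{2}\right) = 2025 \left(6 + 6^{2}\right) = 2025 \left(6 + 36\right) = 2025 \cdot 42 = 85050$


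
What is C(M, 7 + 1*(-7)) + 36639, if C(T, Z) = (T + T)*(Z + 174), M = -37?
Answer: 23763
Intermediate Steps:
C(T, Z) = 2*T*(174 + Z) (C(T, Z) = (2*T)*(174 + Z) = 2*T*(174 + Z))
C(M, 7 + 1*(-7)) + 36639 = 2*(-37)*(174 + (7 + 1*(-7))) + 36639 = 2*(-37)*(174 + (7 - 7)) + 36639 = 2*(-37)*(174 + 0) + 36639 = 2*(-37)*174 + 36639 = -12876 + 36639 = 23763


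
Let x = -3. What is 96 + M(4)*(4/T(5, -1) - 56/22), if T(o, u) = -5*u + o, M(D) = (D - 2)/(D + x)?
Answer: 5044/55 ≈ 91.709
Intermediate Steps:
M(D) = (-2 + D)/(-3 + D) (M(D) = (D - 2)/(D - 3) = (-2 + D)/(-3 + D))
T(o, u) = o - 5*u
96 + M(4)*(4/T(5, -1) - 56/22) = 96 + ((-2 + 4)/(-3 + 4))*(4/(5 - 5*(-1)) - 56/22) = 96 + (2/1)*(4/(5 + 5) - 56*1/22) = 96 + (1*2)*(4/10 - 28/11) = 96 + 2*(4*(1/10) - 28/11) = 96 + 2*(2/5 - 28/11) = 96 + 2*(-118/55) = 96 - 236/55 = 5044/55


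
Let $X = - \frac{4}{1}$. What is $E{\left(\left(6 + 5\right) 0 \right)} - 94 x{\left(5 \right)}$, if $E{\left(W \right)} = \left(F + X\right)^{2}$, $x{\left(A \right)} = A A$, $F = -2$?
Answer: $-2314$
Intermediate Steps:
$X = -4$ ($X = \left(-4\right) 1 = -4$)
$x{\left(A \right)} = A^{2}$
$E{\left(W \right)} = 36$ ($E{\left(W \right)} = \left(-2 - 4\right)^{2} = \left(-6\right)^{2} = 36$)
$E{\left(\left(6 + 5\right) 0 \right)} - 94 x{\left(5 \right)} = 36 - 94 \cdot 5^{2} = 36 - 2350 = -2314$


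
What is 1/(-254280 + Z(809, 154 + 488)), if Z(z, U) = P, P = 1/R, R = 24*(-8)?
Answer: -192/48821761 ≈ -3.9327e-6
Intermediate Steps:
R = -192
P = -1/192 (P = 1/(-192) = -1/192 ≈ -0.0052083)
Z(z, U) = -1/192
1/(-254280 + Z(809, 154 + 488)) = 1/(-254280 - 1/192) = 1/(-48821761/192) = -192/48821761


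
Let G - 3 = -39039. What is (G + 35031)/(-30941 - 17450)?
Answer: 4005/48391 ≈ 0.082763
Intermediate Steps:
G = -39036 (G = 3 - 39039 = -39036)
(G + 35031)/(-30941 - 17450) = (-39036 + 35031)/(-30941 - 17450) = -4005/(-48391) = -4005*(-1/48391) = 4005/48391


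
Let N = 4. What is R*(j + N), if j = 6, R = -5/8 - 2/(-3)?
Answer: 5/12 ≈ 0.41667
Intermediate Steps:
R = 1/24 (R = -5*⅛ - 2*(-⅓) = -5/8 + ⅔ = 1/24 ≈ 0.041667)
R*(j + N) = (6 + 4)/24 = (1/24)*10 = 5/12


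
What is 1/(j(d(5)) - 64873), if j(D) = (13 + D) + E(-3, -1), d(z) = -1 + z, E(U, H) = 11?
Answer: -1/64845 ≈ -1.5421e-5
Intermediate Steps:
j(D) = 24 + D (j(D) = (13 + D) + 11 = 24 + D)
1/(j(d(5)) - 64873) = 1/((24 + (-1 + 5)) - 64873) = 1/((24 + 4) - 64873) = 1/(28 - 64873) = 1/(-64845) = -1/64845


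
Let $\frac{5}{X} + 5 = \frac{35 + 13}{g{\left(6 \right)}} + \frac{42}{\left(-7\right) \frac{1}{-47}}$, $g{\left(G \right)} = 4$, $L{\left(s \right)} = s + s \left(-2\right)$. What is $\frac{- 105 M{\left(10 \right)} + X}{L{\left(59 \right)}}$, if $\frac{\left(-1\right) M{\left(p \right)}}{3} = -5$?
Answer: $\frac{455170}{17051} \approx 26.695$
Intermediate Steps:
$L{\left(s \right)} = - s$ ($L{\left(s \right)} = s - 2 s = - s$)
$M{\left(p \right)} = 15$ ($M{\left(p \right)} = \left(-3\right) \left(-5\right) = 15$)
$X = \frac{5}{289}$ ($X = \frac{5}{-5 + \left(\frac{35 + 13}{4} + \frac{42}{\left(-7\right) \frac{1}{-47}}\right)} = \frac{5}{-5 + \left(48 \cdot \frac{1}{4} + \frac{42}{\left(-7\right) \left(- \frac{1}{47}\right)}\right)} = \frac{5}{-5 + \left(12 + \frac{42}{\frac{7}{47}}\right)} = \frac{5}{-5 + \left(12 + 42 \cdot \frac{47}{7}\right)} = \frac{5}{-5 + \left(12 + 282\right)} = \frac{5}{-5 + 294} = \frac{5}{289} \approx 0.017301$)
$\frac{- 105 M{\left(10 \right)} + X}{L{\left(59 \right)}} = \frac{\left(-105\right) 15 + \frac{5}{289}}{\left(-1\right) 59} = \frac{-1575 + \frac{5}{289}}{-59} = \left(- \frac{455170}{289}\right) \left(- \frac{1}{59}\right) = \frac{455170}{17051}$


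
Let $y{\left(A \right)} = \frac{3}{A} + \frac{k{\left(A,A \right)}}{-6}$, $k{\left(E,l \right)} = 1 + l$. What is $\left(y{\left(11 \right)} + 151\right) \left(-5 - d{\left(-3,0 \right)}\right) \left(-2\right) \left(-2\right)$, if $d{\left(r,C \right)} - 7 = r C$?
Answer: $- \frac{78816}{11} \approx -7165.1$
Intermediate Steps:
$y{\left(A \right)} = - \frac{1}{6} + \frac{3}{A} - \frac{A}{6}$ ($y{\left(A \right)} = \frac{3}{A} + \frac{1 + A}{-6} = \frac{3}{A} + \left(1 + A\right) \left(- \frac{1}{6}\right) = \frac{3}{A} - \left(\frac{1}{6} + \frac{A}{6}\right) = - \frac{1}{6} + \frac{3}{A} - \frac{A}{6}$)
$d{\left(r,C \right)} = 7 + C r$ ($d{\left(r,C \right)} = 7 + r C = 7 + C r$)
$\left(y{\left(11 \right)} + 151\right) \left(-5 - d{\left(-3,0 \right)}\right) \left(-2\right) \left(-2\right) = \left(\frac{18 - 11 - 11^{2}}{6 \cdot 11} + 151\right) \left(-5 - \left(7 + 0 \left(-3\right)\right)\right) \left(-2\right) \left(-2\right) = \left(\frac{1}{6} \cdot \frac{1}{11} \left(18 - 11 - 121\right) + 151\right) \left(-5 - \left(7 + 0\right)\right) \left(-2\right) \left(-2\right) = \left(\frac{1}{6} \cdot \frac{1}{11} \left(18 - 11 - 121\right) + 151\right) \left(-5 - 7\right) \left(-2\right) \left(-2\right) = \left(\frac{1}{6} \cdot \frac{1}{11} \left(-114\right) + 151\right) \left(-5 - 7\right) \left(-2\right) \left(-2\right) = \left(- \frac{19}{11} + 151\right) \left(-12\right) \left(-2\right) \left(-2\right) = \frac{1642 \cdot 24 \left(-2\right)}{11} = \frac{1642}{11} \left(-48\right) = - \frac{78816}{11}$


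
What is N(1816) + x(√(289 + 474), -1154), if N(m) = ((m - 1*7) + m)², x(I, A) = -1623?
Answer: 13139002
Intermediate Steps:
N(m) = (-7 + 2*m)² (N(m) = ((m - 7) + m)² = ((-7 + m) + m)² = (-7 + 2*m)²)
N(1816) + x(√(289 + 474), -1154) = (-7 + 2*1816)² - 1623 = (-7 + 3632)² - 1623 = 3625² - 1623 = 13140625 - 1623 = 13139002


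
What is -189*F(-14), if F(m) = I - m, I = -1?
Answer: -2457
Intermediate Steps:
F(m) = -1 - m
-189*F(-14) = -189*(-1 - 1*(-14)) = -189*(-1 + 14) = -189*13 = -2457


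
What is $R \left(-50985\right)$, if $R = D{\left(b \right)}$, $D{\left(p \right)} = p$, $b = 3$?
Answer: $-152955$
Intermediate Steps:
$R = 3$
$R \left(-50985\right) = 3 \left(-50985\right) = -152955$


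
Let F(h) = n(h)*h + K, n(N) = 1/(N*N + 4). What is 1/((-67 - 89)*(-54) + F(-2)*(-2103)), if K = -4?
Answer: 4/69447 ≈ 5.7598e-5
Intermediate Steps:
n(N) = 1/(4 + N²) (n(N) = 1/(N² + 4) = 1/(4 + N²))
F(h) = -4 + h/(4 + h²) (F(h) = h/(4 + h²) - 4 = -4 + h/(4 + h²))
1/((-67 - 89)*(-54) + F(-2)*(-2103)) = 1/((-67 - 89)*(-54) + (-4 - 2/(4 + (-2)²))*(-2103)) = 1/(-156*(-54) + (-4 - 2/(4 + 4))*(-2103)) = 1/(8424 + (-4 - 2/8)*(-2103)) = 1/(8424 + (-4 - 2*⅛)*(-2103)) = 1/(8424 + (-4 - ¼)*(-2103)) = 1/(8424 - 17/4*(-2103)) = 1/(8424 + 35751/4) = 1/(69447/4) = 4/69447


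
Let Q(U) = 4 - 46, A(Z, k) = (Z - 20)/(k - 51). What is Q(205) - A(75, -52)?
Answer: -4271/103 ≈ -41.466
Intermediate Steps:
A(Z, k) = (-20 + Z)/(-51 + k)
Q(U) = -42
Q(205) - A(75, -52) = -42 - (-20 + 75)/(-51 - 52) = -42 - 55/(-103) = -42 - (-1)*55/103 = -42 - 1*(-55/103) = -42 + 55/103 = -4271/103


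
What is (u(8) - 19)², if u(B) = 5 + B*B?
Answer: 2500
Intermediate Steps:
u(B) = 5 + B²
(u(8) - 19)² = ((5 + 8²) - 19)² = ((5 + 64) - 19)² = (69 - 19)² = 50² = 2500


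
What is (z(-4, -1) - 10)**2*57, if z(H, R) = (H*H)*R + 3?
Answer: 30153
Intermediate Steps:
z(H, R) = 3 + R*H**2 (z(H, R) = H**2*R + 3 = R*H**2 + 3 = 3 + R*H**2)
(z(-4, -1) - 10)**2*57 = ((3 - 1*(-4)**2) - 10)**2*57 = ((3 - 1*16) - 10)**2*57 = ((3 - 16) - 10)**2*57 = (-13 - 10)**2*57 = (-23)**2*57 = 529*57 = 30153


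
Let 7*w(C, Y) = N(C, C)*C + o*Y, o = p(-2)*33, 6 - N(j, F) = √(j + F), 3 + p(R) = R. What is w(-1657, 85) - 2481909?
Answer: -17397330/7 + 1657*I*√3314/7 ≈ -2.4853e+6 + 13627.0*I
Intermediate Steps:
p(R) = -3 + R
N(j, F) = 6 - √(F + j) (N(j, F) = 6 - √(j + F) = 6 - √(F + j))
o = -165 (o = (-3 - 2)*33 = -5*33 = -165)
w(C, Y) = -165*Y/7 + C*(6 - √2*√C)/7 (w(C, Y) = ((6 - √(C + C))*C - 165*Y)/7 = ((6 - √(2*C))*C - 165*Y)/7 = ((6 - √2*√C)*C - 165*Y)/7 = (C*(6 - √2*√C) - 165*Y)/7 = (-165*Y + C*(6 - √2*√C))/7 = -165*Y/7 + C*(6 - √2*√C)/7)
w(-1657, 85) - 2481909 = (-165/7*85 + (6/7)*(-1657) - √2*(-1657)^(3/2)/7) - 2481909 = (-14025/7 - 9942/7 - √2*(-1657*I*√1657)/7) - 2481909 = (-14025/7 - 9942/7 + 1657*I*√3314/7) - 2481909 = (-23967/7 + 1657*I*√3314/7) - 2481909 = -17397330/7 + 1657*I*√3314/7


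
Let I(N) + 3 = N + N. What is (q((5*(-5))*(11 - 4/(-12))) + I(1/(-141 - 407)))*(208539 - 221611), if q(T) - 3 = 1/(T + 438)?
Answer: -146243/3973 ≈ -36.809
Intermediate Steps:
q(T) = 3 + 1/(438 + T) (q(T) = 3 + 1/(T + 438) = 3 + 1/(438 + T))
I(N) = -3 + 2*N (I(N) = -3 + (N + N) = -3 + 2*N)
(q((5*(-5))*(11 - 4/(-12))) + I(1/(-141 - 407)))*(208539 - 221611) = ((1315 + 3*((5*(-5))*(11 - 4/(-12))))/(438 + (5*(-5))*(11 - 4/(-12))) + (-3 + 2/(-141 - 407)))*(208539 - 221611) = ((1315 + 3*(-25*(11 - 4*(-1/12))))/(438 - 25*(11 - 4*(-1/12))) + (-3 + 2/(-548)))*(-13072) = ((1315 + 3*(-25*(11 + 1/3)))/(438 - 25*(11 + 1/3)) + (-3 + 2*(-1/548)))*(-13072) = ((1315 + 3*(-25*34/3))/(438 - 25*34/3) + (-3 - 1/274))*(-13072) = ((1315 + 3*(-850/3))/(438 - 850/3) - 823/274)*(-13072) = ((1315 - 850)/(464/3) - 823/274)*(-13072) = ((3/464)*465 - 823/274)*(-13072) = (1395/464 - 823/274)*(-13072) = (179/63568)*(-13072) = -146243/3973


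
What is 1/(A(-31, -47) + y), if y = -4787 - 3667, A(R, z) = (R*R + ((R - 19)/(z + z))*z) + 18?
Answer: -1/7500 ≈ -0.00013333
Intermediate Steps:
A(R, z) = 17/2 + R² + R/2 (A(R, z) = (R² + ((-19 + R)/((2*z)))*z) + 18 = (R² + ((-19 + R)*(1/(2*z)))*z) + 18 = (R² + ((-19 + R)/(2*z))*z) + 18 = (R² + (-19/2 + R/2)) + 18 = (-19/2 + R² + R/2) + 18 = 17/2 + R² + R/2)
y = -8454
1/(A(-31, -47) + y) = 1/((17/2 + (-31)² + (½)*(-31)) - 8454) = 1/((17/2 + 961 - 31/2) - 8454) = 1/(954 - 8454) = 1/(-7500) = -1/7500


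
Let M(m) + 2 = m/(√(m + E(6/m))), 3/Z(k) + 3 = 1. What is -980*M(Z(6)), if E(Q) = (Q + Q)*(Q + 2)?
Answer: 1960 + 1470*√58/29 ≈ 2346.0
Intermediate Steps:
Z(k) = -3/2 (Z(k) = 3/(-3 + 1) = 3/(-2) = 3*(-½) = -3/2)
E(Q) = 2*Q*(2 + Q) (E(Q) = (2*Q)*(2 + Q) = 2*Q*(2 + Q))
M(m) = -2 + m/√(m + 12*(2 + 6/m)/m) (M(m) = -2 + m/(√(m + 2*(6/m)*(2 + 6/m))) = -2 + m/(√(m + 12*(2 + 6/m)/m)) = -2 + m/√(m + 12*(2 + 6/m)/m))
-980*M(Z(6)) = -980*(-2 - 3/(2*√(-3/2 + 24/(-3/2) + 72/(-3/2)²))) = -980*(-2 - 3/(2*√(-3/2 + 24*(-⅔) + 72*(4/9)))) = -980*(-2 - 3/(2*√(-3/2 - 16 + 32))) = -980*(-2 - 3*√58/58) = 1960 + 1470*√58/29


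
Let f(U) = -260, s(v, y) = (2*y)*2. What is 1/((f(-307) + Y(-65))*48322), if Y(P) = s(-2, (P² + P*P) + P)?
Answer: 1/1608156160 ≈ 6.2183e-10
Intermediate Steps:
s(v, y) = 4*y
Y(P) = 4*P + 8*P² (Y(P) = 4*((P² + P*P) + P) = 4*((P² + P²) + P) = 4*(2*P² + P) = 4*(P + 2*P²) = 4*P + 8*P²)
1/((f(-307) + Y(-65))*48322) = 1/(-260 + 4*(-65)*(1 + 2*(-65))*48322) = (1/48322)/(-260 + 4*(-65)*(1 - 130)) = (1/48322)/(-260 + 4*(-65)*(-129)) = (1/48322)/(-260 + 33540) = (1/48322)/33280 = (1/33280)*(1/48322) = 1/1608156160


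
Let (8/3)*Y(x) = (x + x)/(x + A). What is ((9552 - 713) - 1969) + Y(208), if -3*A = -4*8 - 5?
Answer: 4541538/661 ≈ 6870.7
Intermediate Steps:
A = 37/3 (A = -(-4*8 - 5)/3 = -(-32 - 5)/3 = -⅓*(-37) = 37/3 ≈ 12.333)
Y(x) = 3*x/(4*(37/3 + x)) (Y(x) = 3*((x + x)/(x + 37/3))/8 = 3*((2*x)/(37/3 + x))/8 = 3*(2*x/(37/3 + x))/8 = 3*x/(4*(37/3 + x)))
((9552 - 713) - 1969) + Y(208) = ((9552 - 713) - 1969) + (9/4)*208/(37 + 3*208) = (8839 - 1969) + (9/4)*208/(37 + 624) = 6870 + (9/4)*208/661 = 6870 + (9/4)*208*(1/661) = 6870 + 468/661 = 4541538/661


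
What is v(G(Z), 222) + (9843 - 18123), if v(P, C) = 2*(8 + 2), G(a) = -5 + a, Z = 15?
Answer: -8260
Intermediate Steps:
v(P, C) = 20 (v(P, C) = 2*10 = 20)
v(G(Z), 222) + (9843 - 18123) = 20 + (9843 - 18123) = 20 - 8280 = -8260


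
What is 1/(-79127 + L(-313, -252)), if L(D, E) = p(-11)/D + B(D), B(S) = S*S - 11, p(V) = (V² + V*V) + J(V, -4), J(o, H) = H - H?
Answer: 313/5893861 ≈ 5.3106e-5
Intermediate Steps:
J(o, H) = 0
p(V) = 2*V² (p(V) = (V² + V*V) + 0 = (V² + V²) + 0 = 2*V² + 0 = 2*V²)
B(S) = -11 + S² (B(S) = S² - 11 = -11 + S²)
L(D, E) = -11 + D² + 242/D (L(D, E) = (2*(-11)²)/D + (-11 + D²) = (2*121)/D + (-11 + D²) = 242/D + (-11 + D²) = -11 + D² + 242/D)
1/(-79127 + L(-313, -252)) = 1/(-79127 + (-11 + (-313)² + 242/(-313))) = 1/(-79127 + (-11 + 97969 + 242*(-1/313))) = 1/(-79127 + (-11 + 97969 - 242/313)) = 1/(-79127 + 30660612/313) = 1/(5893861/313) = 313/5893861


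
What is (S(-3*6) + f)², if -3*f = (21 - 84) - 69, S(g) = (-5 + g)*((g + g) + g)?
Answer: 1653796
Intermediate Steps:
S(g) = 3*g*(-5 + g) (S(g) = (-5 + g)*(2*g + g) = (-5 + g)*(3*g) = 3*g*(-5 + g))
f = 44 (f = -((21 - 84) - 69)/3 = -(-63 - 69)/3 = -⅓*(-132) = 44)
(S(-3*6) + f)² = (3*(-3*6)*(-5 - 3*6) + 44)² = (3*(-18)*(-5 - 18) + 44)² = (3*(-18)*(-23) + 44)² = (1242 + 44)² = 1286² = 1653796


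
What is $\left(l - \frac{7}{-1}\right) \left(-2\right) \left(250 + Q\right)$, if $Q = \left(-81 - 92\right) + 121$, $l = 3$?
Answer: $-3960$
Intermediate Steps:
$Q = -52$ ($Q = -173 + 121 = -52$)
$\left(l - \frac{7}{-1}\right) \left(-2\right) \left(250 + Q\right) = \left(3 - \frac{7}{-1}\right) \left(-2\right) \left(250 - 52\right) = \left(3 - -7\right) \left(-2\right) 198 = \left(3 + 7\right) \left(-2\right) 198 = 10 \left(-2\right) 198 = \left(-20\right) 198 = -3960$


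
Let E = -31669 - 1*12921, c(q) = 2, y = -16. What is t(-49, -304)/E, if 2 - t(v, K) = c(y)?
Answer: 0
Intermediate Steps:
t(v, K) = 0 (t(v, K) = 2 - 1*2 = 2 - 2 = 0)
E = -44590 (E = -31669 - 12921 = -44590)
t(-49, -304)/E = 0/(-44590) = 0*(-1/44590) = 0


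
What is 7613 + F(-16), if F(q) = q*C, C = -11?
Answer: 7789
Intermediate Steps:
F(q) = -11*q (F(q) = q*(-11) = -11*q)
7613 + F(-16) = 7613 - 11*(-16) = 7613 + 176 = 7789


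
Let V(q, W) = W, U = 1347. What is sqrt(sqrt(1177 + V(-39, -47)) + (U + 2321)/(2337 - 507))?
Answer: sqrt(1678110 + 837225*sqrt(1130))/915 ≈ 5.9682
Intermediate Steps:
sqrt(sqrt(1177 + V(-39, -47)) + (U + 2321)/(2337 - 507)) = sqrt(sqrt(1177 - 47) + (1347 + 2321)/(2337 - 507)) = sqrt(sqrt(1130) + 3668/1830) = sqrt(sqrt(1130) + 3668*(1/1830)) = sqrt(sqrt(1130) + 1834/915) = sqrt(1834/915 + sqrt(1130))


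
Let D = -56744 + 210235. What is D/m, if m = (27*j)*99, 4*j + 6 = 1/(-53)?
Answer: -32540092/852687 ≈ -38.162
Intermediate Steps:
j = -319/212 (j = -3/2 + (¼)/(-53) = -3/2 + (¼)*(-1/53) = -3/2 - 1/212 = -319/212 ≈ -1.5047)
m = -852687/212 (m = (27*(-319/212))*99 = -8613/212*99 = -852687/212 ≈ -4022.1)
D = 153491
D/m = 153491/(-852687/212) = 153491*(-212/852687) = -32540092/852687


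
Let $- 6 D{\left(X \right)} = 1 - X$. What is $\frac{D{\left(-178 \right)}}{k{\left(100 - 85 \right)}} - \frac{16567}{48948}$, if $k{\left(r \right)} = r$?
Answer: $- \frac{1708787}{734220} \approx -2.3274$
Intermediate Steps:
$D{\left(X \right)} = - \frac{1}{6} + \frac{X}{6}$ ($D{\left(X \right)} = - \frac{1 - X}{6} = - \frac{1}{6} + \frac{X}{6}$)
$\frac{D{\left(-178 \right)}}{k{\left(100 - 85 \right)}} - \frac{16567}{48948} = \frac{- \frac{1}{6} + \frac{1}{6} \left(-178\right)}{100 - 85} - \frac{16567}{48948} = \frac{- \frac{1}{6} - \frac{89}{3}}{100 - 85} - \frac{16567}{48948} = - \frac{179}{6 \cdot 15} - \frac{16567}{48948} = \left(- \frac{179}{6}\right) \frac{1}{15} - \frac{16567}{48948} = - \frac{179}{90} - \frac{16567}{48948} = - \frac{1708787}{734220}$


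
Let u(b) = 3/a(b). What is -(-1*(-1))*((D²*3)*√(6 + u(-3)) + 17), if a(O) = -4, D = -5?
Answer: -17 - 75*√21/2 ≈ -188.85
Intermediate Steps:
u(b) = -¾ (u(b) = 3/(-4) = 3*(-¼) = -¾)
-(-1*(-1))*((D²*3)*√(6 + u(-3)) + 17) = -(-1*(-1))*(((-5)²*3)*√(6 - ¾) + 17) = -((25*3)*√(21/4) + 17) = -(75*(√21/2) + 17) = -(75*√21/2 + 17) = -(17 + 75*√21/2) = -17 - 75*√21/2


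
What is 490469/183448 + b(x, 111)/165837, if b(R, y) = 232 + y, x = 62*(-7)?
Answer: 11628690031/4346066568 ≈ 2.6757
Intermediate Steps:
x = -434
490469/183448 + b(x, 111)/165837 = 490469/183448 + (232 + 111)/165837 = 490469*(1/183448) + 343*(1/165837) = 490469/183448 + 49/23691 = 11628690031/4346066568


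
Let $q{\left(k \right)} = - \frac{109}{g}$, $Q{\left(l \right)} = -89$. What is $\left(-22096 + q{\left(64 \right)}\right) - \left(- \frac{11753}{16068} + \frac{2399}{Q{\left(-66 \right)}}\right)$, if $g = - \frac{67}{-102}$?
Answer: $- \frac{2130341319617}{95813484} \approx -22234.0$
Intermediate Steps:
$g = \frac{67}{102}$ ($g = \left(-67\right) \left(- \frac{1}{102}\right) = \frac{67}{102} \approx 0.65686$)
$q{\left(k \right)} = - \frac{11118}{67}$ ($q{\left(k \right)} = - \frac{109}{\frac{67}{102}} = \left(-109\right) \frac{102}{67} = - \frac{11118}{67}$)
$\left(-22096 + q{\left(64 \right)}\right) - \left(- \frac{11753}{16068} + \frac{2399}{Q{\left(-66 \right)}}\right) = \left(-22096 - \frac{11118}{67}\right) - \left(- \frac{11753}{16068} - \frac{2399}{89}\right) = - \frac{1491550}{67} - - \frac{39593149}{1430052} = - \frac{1491550}{67} + \left(\frac{11753}{16068} + \frac{2399}{89}\right) = - \frac{1491550}{67} + \frac{39593149}{1430052} = - \frac{2130341319617}{95813484}$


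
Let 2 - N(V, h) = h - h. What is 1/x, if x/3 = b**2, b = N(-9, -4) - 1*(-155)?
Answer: 1/73947 ≈ 1.3523e-5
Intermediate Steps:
N(V, h) = 2 (N(V, h) = 2 - (h - h) = 2 - 1*0 = 2 + 0 = 2)
b = 157 (b = 2 - 1*(-155) = 2 + 155 = 157)
x = 73947 (x = 3*157**2 = 3*24649 = 73947)
1/x = 1/73947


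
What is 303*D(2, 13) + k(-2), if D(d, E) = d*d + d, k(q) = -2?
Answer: 1816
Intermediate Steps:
D(d, E) = d + d² (D(d, E) = d² + d = d + d²)
303*D(2, 13) + k(-2) = 303*(2*(1 + 2)) - 2 = 303*(2*3) - 2 = 303*6 - 2 = 1818 - 2 = 1816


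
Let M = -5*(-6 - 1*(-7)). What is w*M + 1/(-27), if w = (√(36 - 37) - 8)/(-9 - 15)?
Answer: -46/27 + 5*I/24 ≈ -1.7037 + 0.20833*I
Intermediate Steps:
M = -5 (M = -5*(-6 + 7) = -5*1 = -5)
w = ⅓ - I/24 (w = (√(-1) - 8)/(-24) = (I - 8)*(-1/24) = (-8 + I)*(-1/24) = ⅓ - I/24 ≈ 0.33333 - 0.041667*I)
w*M + 1/(-27) = (⅓ - I/24)*(-5) + 1/(-27) = (-5/3 + 5*I/24) - 1/27 = -46/27 + 5*I/24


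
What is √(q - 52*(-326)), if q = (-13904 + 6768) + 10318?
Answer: √20134 ≈ 141.89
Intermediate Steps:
q = 3182 (q = -7136 + 10318 = 3182)
√(q - 52*(-326)) = √(3182 - 52*(-326)) = √(3182 + 16952) = √20134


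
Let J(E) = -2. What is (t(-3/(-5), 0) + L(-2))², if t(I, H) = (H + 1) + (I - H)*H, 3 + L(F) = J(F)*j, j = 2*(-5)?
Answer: 324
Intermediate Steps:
j = -10
L(F) = 17 (L(F) = -3 - 2*(-10) = -3 + 20 = 17)
t(I, H) = 1 + H + H*(I - H) (t(I, H) = (1 + H) + H*(I - H) = 1 + H + H*(I - H))
(t(-3/(-5), 0) + L(-2))² = ((1 + 0 - 1*0² + 0*(-3/(-5))) + 17)² = ((1 + 0 - 1*0 + 0*(-3*(-⅕))) + 17)² = ((1 + 0 + 0 + 0*(⅗)) + 17)² = ((1 + 0 + 0 + 0) + 17)² = (1 + 17)² = 18² = 324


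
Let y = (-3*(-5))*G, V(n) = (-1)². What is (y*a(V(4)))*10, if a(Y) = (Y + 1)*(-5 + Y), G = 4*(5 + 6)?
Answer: -52800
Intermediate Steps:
G = 44 (G = 4*11 = 44)
V(n) = 1
a(Y) = (1 + Y)*(-5 + Y)
y = 660 (y = -3*(-5)*44 = 15*44 = 660)
(y*a(V(4)))*10 = (660*(-5 + 1² - 4*1))*10 = (660*(-5 + 1 - 4))*10 = (660*(-8))*10 = -5280*10 = -52800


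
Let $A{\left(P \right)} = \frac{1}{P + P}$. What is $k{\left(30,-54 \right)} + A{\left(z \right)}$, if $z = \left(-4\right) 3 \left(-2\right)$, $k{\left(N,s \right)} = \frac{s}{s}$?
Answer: $\frac{49}{48} \approx 1.0208$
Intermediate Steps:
$k{\left(N,s \right)} = 1$
$z = 24$ ($z = \left(-12\right) \left(-2\right) = 24$)
$A{\left(P \right)} = \frac{1}{2 P}$
$k{\left(30,-54 \right)} + A{\left(z \right)} = 1 + \frac{1}{2 \cdot 24} = 1 + \frac{1}{2} \cdot \frac{1}{24} = 1 + \frac{1}{48} = \frac{49}{48}$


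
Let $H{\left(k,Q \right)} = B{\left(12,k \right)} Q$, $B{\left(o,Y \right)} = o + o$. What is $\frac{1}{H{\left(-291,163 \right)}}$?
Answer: $\frac{1}{3912} \approx 0.00025562$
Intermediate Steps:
$B{\left(o,Y \right)} = 2 o$
$H{\left(k,Q \right)} = 24 Q$ ($H{\left(k,Q \right)} = 2 \cdot 12 Q = 24 Q$)
$\frac{1}{H{\left(-291,163 \right)}} = \frac{1}{24 \cdot 163} = \frac{1}{3912}$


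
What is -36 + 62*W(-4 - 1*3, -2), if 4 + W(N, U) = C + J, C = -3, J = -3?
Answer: -656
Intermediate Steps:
W(N, U) = -10 (W(N, U) = -4 + (-3 - 3) = -4 - 6 = -10)
-36 + 62*W(-4 - 1*3, -2) = -36 + 62*(-10) = -36 - 620 = -656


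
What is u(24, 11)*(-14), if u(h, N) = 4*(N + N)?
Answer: -1232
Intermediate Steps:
u(h, N) = 8*N (u(h, N) = 4*(2*N) = 8*N)
u(24, 11)*(-14) = (8*11)*(-14) = 88*(-14) = -1232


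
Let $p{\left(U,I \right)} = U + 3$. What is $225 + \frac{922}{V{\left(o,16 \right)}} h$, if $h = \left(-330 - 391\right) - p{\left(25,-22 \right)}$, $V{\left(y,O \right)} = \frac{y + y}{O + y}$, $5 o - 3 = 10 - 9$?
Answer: $-7250844$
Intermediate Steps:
$o = \frac{4}{5}$ ($o = \frac{3}{5} + \frac{10 - 9}{5} = \frac{3}{5} + \frac{1}{5} \cdot 1 = \frac{3}{5} + \frac{1}{5} = \frac{4}{5} \approx 0.8$)
$p{\left(U,I \right)} = 3 + U$
$V{\left(y,O \right)} = \frac{2 y}{O + y}$
$h = -749$ ($h = \left(-330 - 391\right) - \left(3 + 25\right) = \left(-330 - 391\right) - 28 = -721 - 28 = -749$)
$225 + \frac{922}{V{\left(o,16 \right)}} h = 225 + \frac{922}{2 \cdot \frac{4}{5} \frac{1}{16 + \frac{4}{5}}} \left(-749\right) = 225 + \frac{922}{2 \cdot \frac{4}{5} \frac{1}{\frac{84}{5}}} \left(-749\right) = 225 + \frac{922}{2 \cdot \frac{4}{5} \cdot \frac{5}{84}} \left(-749\right) = 225 + \frac{922}{\frac{2}{21}} \left(-749\right) = 225 + 922 \cdot \frac{21}{2} \left(-749\right) = 225 + 9681 \left(-749\right) = 225 - 7251069 = -7250844$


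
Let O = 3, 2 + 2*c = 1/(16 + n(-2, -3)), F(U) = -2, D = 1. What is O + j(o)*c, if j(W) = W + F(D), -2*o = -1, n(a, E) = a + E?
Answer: 195/44 ≈ 4.4318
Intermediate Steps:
n(a, E) = E + a
o = ½ (o = -½*(-1) = ½ ≈ 0.50000)
c = -21/22 (c = -1 + 1/(2*(16 + (-3 - 2))) = -1 + 1/(2*(16 - 5)) = -1 + (½)/11 = -1 + (½)*(1/11) = -1 + 1/22 = -21/22 ≈ -0.95455)
j(W) = -2 + W (j(W) = W - 2 = -2 + W)
O + j(o)*c = 3 + (-2 + ½)*(-21/22) = 3 - 3/2*(-21/22) = 3 + 63/44 = 195/44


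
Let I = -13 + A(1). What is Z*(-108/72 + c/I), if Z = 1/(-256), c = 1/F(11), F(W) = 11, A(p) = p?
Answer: 199/33792 ≈ 0.0058890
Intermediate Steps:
I = -12 (I = -13 + 1 = -12)
c = 1/11 ≈ 0.090909
Z = -1/256 ≈ -0.0039063
Z*(-108/72 + c/I) = -(-108/72 + (1/11)/(-12))/256 = -(-108*1/72 + (1/11)*(-1/12))/256 = -(-3/2 - 1/132)/256 = -1/256*(-199/132) = 199/33792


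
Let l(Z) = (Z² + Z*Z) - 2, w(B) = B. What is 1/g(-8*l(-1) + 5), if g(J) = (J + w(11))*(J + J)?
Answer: 1/160 ≈ 0.0062500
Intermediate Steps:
l(Z) = -2 + 2*Z² (l(Z) = (Z² + Z²) - 2 = 2*Z² - 2 = -2 + 2*Z²)
g(J) = 2*J*(11 + J) (g(J) = (J + 11)*(J + J) = (11 + J)*(2*J) = 2*J*(11 + J))
1/g(-8*l(-1) + 5) = 1/(2*(-8*(-2 + 2*(-1)²) + 5)*(11 + (-8*(-2 + 2*(-1)²) + 5))) = 1/(2*(-8*(-2 + 2*1) + 5)*(11 + (-8*(-2 + 2*1) + 5))) = 1/(2*(-8*(-2 + 2) + 5)*(11 + (-8*(-2 + 2) + 5))) = 1/(2*(-8*0 + 5)*(11 + (-8*0 + 5))) = 1/(2*(0 + 5)*(11 + (0 + 5))) = 1/(2*5*(11 + 5)) = 1/(2*5*16) = 1/160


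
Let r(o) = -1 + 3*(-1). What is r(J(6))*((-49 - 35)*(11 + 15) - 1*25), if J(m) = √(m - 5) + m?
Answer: 8836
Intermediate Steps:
J(m) = m + √(-5 + m) (J(m) = √(-5 + m) + m = m + √(-5 + m))
r(o) = -4 (r(o) = -1 - 3 = -4)
r(J(6))*((-49 - 35)*(11 + 15) - 1*25) = -4*((-49 - 35)*(11 + 15) - 1*25) = -4*(-84*26 - 25) = -4*(-2184 - 25) = -4*(-2209) = 8836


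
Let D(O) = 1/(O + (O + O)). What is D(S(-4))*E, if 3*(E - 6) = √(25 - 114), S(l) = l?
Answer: -½ - I*√89/36 ≈ -0.5 - 0.26205*I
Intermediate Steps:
D(O) = 1/(3*O) (D(O) = 1/(O + 2*O) = 1/(3*O))
E = 6 + I*√89/3 (E = 6 + √(25 - 114)/3 = 6 + √(-89)/3 = 6 + (I*√89)/3 = 6 + I*√89/3 ≈ 6.0 + 3.1447*I)
D(S(-4))*E = ((⅓)/(-4))*(6 + I*√89/3) = ((⅓)*(-¼))*(6 + I*√89/3) = -(6 + I*√89/3)/12 = -½ - I*√89/36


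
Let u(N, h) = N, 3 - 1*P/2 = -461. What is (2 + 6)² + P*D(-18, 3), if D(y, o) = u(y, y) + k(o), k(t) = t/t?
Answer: -15712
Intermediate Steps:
k(t) = 1
P = 928 (P = 6 - 2*(-461) = 6 + 922 = 928)
D(y, o) = 1 + y (D(y, o) = y + 1 = 1 + y)
(2 + 6)² + P*D(-18, 3) = (2 + 6)² + 928*(1 - 18) = 8² + 928*(-17) = 64 - 15776 = -15712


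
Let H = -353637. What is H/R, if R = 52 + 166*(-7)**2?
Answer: -353637/8186 ≈ -43.200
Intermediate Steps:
R = 8186 (R = 52 + 166*49 = 52 + 8134 = 8186)
H/R = -353637/8186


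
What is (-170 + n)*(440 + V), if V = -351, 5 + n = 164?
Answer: -979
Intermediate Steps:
n = 159 (n = -5 + 164 = 159)
(-170 + n)*(440 + V) = (-170 + 159)*(440 - 351) = -11*89 = -979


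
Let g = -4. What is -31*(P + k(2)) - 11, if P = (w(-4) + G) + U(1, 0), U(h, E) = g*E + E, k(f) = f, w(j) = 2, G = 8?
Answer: -383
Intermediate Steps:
U(h, E) = -3*E (U(h, E) = -4*E + E = -3*E)
P = 10 (P = (2 + 8) - 3*0 = 10 + 0 = 10)
-31*(P + k(2)) - 11 = -31*(10 + 2) - 11 = -31*12 - 11 = -372 - 11 = -383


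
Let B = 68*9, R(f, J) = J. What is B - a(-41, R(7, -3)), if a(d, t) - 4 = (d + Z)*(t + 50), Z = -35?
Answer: 4180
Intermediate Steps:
a(d, t) = 4 + (-35 + d)*(50 + t) (a(d, t) = 4 + (d - 35)*(t + 50) = 4 + (-35 + d)*(50 + t))
B = 612
B - a(-41, R(7, -3)) = 612 - (-1746 - 35*(-3) + 50*(-41) - 41*(-3)) = 612 - (-1746 + 105 - 2050 + 123) = 612 - 1*(-3568) = 612 + 3568 = 4180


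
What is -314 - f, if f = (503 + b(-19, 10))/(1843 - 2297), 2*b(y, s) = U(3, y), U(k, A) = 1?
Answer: -284105/908 ≈ -312.89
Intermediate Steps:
b(y, s) = ½ (b(y, s) = (½)*1 = ½)
f = -1007/908 (f = (503 + ½)/(1843 - 2297) = (1007/2)/(-454) = (1007/2)*(-1/454) = -1007/908 ≈ -1.1090)
-314 - f = -314 - 1*(-1007/908) = -314 + 1007/908 = -284105/908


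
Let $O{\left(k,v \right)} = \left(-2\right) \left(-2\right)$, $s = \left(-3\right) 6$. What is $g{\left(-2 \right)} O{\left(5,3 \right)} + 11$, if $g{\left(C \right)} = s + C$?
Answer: $-69$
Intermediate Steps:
$s = -18$
$O{\left(k,v \right)} = 4$
$g{\left(C \right)} = -18 + C$
$g{\left(-2 \right)} O{\left(5,3 \right)} + 11 = \left(-18 - 2\right) 4 + 11 = \left(-20\right) 4 + 11 = -80 + 11 = -69$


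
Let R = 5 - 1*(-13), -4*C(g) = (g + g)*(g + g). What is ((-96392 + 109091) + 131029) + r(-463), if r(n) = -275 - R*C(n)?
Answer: 4002095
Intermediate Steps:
C(g) = -g² (C(g) = -(g + g)*(g + g)/4 = -2*g*2*g/4 = -g²)
R = 18 (R = 5 + 13 = 18)
r(n) = -275 + 18*n² (r(n) = -275 - 18*(-n²) = -275 - (-18)*n² = -275 + 18*n²)
((-96392 + 109091) + 131029) + r(-463) = ((-96392 + 109091) + 131029) + (-275 + 18*(-463)²) = (12699 + 131029) + (-275 + 18*214369) = 143728 + (-275 + 3858642) = 143728 + 3858367 = 4002095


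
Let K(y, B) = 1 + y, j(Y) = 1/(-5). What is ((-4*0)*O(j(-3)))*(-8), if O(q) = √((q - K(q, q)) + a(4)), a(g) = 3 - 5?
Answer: 0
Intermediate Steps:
a(g) = -2
j(Y) = -⅕
O(q) = I*√3 (O(q) = √((q - (1 + q)) - 2) = √((q + (-1 - q)) - 2) = √(-1 - 2) = √(-3) = I*√3)
((-4*0)*O(j(-3)))*(-8) = ((-4*0)*(I*√3))*(-8) = (0*(I*√3))*(-8) = 0*(-8) = 0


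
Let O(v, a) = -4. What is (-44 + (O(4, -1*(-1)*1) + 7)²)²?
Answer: 1225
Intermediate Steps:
(-44 + (O(4, -1*(-1)*1) + 7)²)² = (-44 + (-4 + 7)²)² = (-44 + 3²)² = (-44 + 9)² = (-35)² = 1225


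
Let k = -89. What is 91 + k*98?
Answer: -8631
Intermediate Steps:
91 + k*98 = 91 - 89*98 = 91 - 8722 = -8631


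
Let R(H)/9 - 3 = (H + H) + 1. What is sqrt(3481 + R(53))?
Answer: sqrt(4471) ≈ 66.865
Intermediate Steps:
R(H) = 36 + 18*H (R(H) = 27 + 9*((H + H) + 1) = 27 + 9*(2*H + 1) = 27 + 9*(1 + 2*H) = 27 + (9 + 18*H) = 36 + 18*H)
sqrt(3481 + R(53)) = sqrt(3481 + (36 + 18*53)) = sqrt(3481 + (36 + 954)) = sqrt(3481 + 990) = sqrt(4471)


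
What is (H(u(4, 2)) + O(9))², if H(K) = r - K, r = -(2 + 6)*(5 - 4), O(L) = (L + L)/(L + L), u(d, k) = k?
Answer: 81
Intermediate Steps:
O(L) = 1 (O(L) = (2*L)/((2*L)) = (2*L)*(1/(2*L)) = 1)
r = -8 ≈ -8.0000
H(K) = -8 - K
(H(u(4, 2)) + O(9))² = ((-8 - 1*2) + 1)² = ((-8 - 2) + 1)² = (-10 + 1)² = (-9)² = 81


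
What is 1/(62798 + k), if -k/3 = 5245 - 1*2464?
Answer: 1/54455 ≈ 1.8364e-5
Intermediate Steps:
k = -8343 (k = -3*(5245 - 1*2464) = -3*(5245 - 2464) = -3*2781 = -8343)
1/(62798 + k) = 1/(62798 - 8343) = 1/54455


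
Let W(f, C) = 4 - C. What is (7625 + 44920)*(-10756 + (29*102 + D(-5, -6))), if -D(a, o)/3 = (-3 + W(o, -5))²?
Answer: -415420770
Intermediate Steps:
D(a, o) = -108 (D(a, o) = -3*(-3 + (4 - 1*(-5)))² = -3*(-3 + (4 + 5))² = -3*(-3 + 9)² = -3*6² = -3*36 = -108)
(7625 + 44920)*(-10756 + (29*102 + D(-5, -6))) = (7625 + 44920)*(-10756 + (29*102 - 108)) = 52545*(-10756 + (2958 - 108)) = 52545*(-10756 + 2850) = 52545*(-7906) = -415420770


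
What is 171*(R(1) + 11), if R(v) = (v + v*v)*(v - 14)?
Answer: -2565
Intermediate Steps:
R(v) = (-14 + v)*(v + v²) (R(v) = (v + v²)*(-14 + v) = (-14 + v)*(v + v²))
171*(R(1) + 11) = 171*(1*(-14 + 1² - 13*1) + 11) = 171*(1*(-14 + 1 - 13) + 11) = 171*(1*(-26) + 11) = 171*(-26 + 11) = 171*(-15) = -2565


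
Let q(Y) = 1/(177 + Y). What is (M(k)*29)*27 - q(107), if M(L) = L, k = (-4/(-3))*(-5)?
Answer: -1482481/284 ≈ -5220.0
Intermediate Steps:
k = -20/3 (k = -⅓*(-4)*(-5) = (4/3)*(-5) = -20/3 ≈ -6.6667)
(M(k)*29)*27 - q(107) = -20/3*29*27 - 1/(177 + 107) = -580/3*27 - 1/284 = -5220 - 1*1/284 = -5220 - 1/284 = -1482481/284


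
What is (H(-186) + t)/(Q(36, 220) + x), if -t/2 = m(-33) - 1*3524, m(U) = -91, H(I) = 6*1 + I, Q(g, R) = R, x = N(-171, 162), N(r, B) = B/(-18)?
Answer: 7050/211 ≈ 33.412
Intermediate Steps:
N(r, B) = -B/18 (N(r, B) = B*(-1/18) = -B/18)
x = -9 (x = -1/18*162 = -9)
H(I) = 6 + I
t = 7230 (t = -2*(-91 - 1*3524) = -2*(-91 - 3524) = -2*(-3615) = 7230)
(H(-186) + t)/(Q(36, 220) + x) = ((6 - 186) + 7230)/(220 - 9) = (-180 + 7230)/211 = 7050*(1/211) = 7050/211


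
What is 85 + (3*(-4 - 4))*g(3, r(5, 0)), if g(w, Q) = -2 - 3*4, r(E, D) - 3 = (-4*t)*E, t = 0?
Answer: 421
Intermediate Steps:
r(E, D) = 3 (r(E, D) = 3 + (-4*0)*E = 3 + 0*E = 3 + 0 = 3)
g(w, Q) = -14 (g(w, Q) = -2 - 1*12 = -2 - 12 = -14)
85 + (3*(-4 - 4))*g(3, r(5, 0)) = 85 + (3*(-4 - 4))*(-14) = 85 + (3*(-8))*(-14) = 85 - 24*(-14) = 85 + 336 = 421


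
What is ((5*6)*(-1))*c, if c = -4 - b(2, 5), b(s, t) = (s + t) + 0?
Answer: 330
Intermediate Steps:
b(s, t) = s + t
c = -11 (c = -4 - (2 + 5) = -4 - 1*7 = -4 - 7 = -11)
((5*6)*(-1))*c = ((5*6)*(-1))*(-11) = (30*(-1))*(-11) = -30*(-11) = 330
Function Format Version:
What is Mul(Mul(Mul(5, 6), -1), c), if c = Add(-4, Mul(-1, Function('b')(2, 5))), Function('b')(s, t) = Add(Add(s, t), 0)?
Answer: 330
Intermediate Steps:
Function('b')(s, t) = Add(s, t)
c = -11 (c = Add(-4, Mul(-1, Add(2, 5))) = Add(-4, Mul(-1, 7)) = Add(-4, -7) = -11)
Mul(Mul(Mul(5, 6), -1), c) = Mul(Mul(Mul(5, 6), -1), -11) = Mul(Mul(30, -1), -11) = Mul(-30, -11) = 330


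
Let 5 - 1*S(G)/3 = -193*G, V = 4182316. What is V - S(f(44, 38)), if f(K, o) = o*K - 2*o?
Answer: 3258217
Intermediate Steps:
f(K, o) = -2*o + K*o (f(K, o) = K*o - 2*o = -2*o + K*o)
S(G) = 15 + 579*G (S(G) = 15 - (-579)*G = 15 + 579*G)
V - S(f(44, 38)) = 4182316 - (15 + 579*(38*(-2 + 44))) = 4182316 - (15 + 579*(38*42)) = 4182316 - (15 + 579*1596) = 4182316 - (15 + 924084) = 4182316 - 1*924099 = 4182316 - 924099 = 3258217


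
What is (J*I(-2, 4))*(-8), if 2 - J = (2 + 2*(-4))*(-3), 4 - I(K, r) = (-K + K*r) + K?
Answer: 1536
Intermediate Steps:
I(K, r) = 4 - K*r (I(K, r) = 4 - ((-K + K*r) + K) = 4 - K*r)
J = -16 (J = 2 - (2 + 2*(-4))*(-3) = 2 - (2 - 8)*(-3) = 2 - (-6)*(-3) = 2 - 1*18 = 2 - 18 = -16)
(J*I(-2, 4))*(-8) = -16*(4 - 1*(-2)*4)*(-8) = -16*(4 + 8)*(-8) = -16*12*(-8) = -192*(-8) = 1536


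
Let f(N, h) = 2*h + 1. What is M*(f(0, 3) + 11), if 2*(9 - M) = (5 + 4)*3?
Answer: -81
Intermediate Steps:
f(N, h) = 1 + 2*h
M = -9/2 (M = 9 - (5 + 4)*3/2 = 9 - 9*3/2 = 9 - 1/2*27 = 9 - 27/2 = -9/2 ≈ -4.5000)
M*(f(0, 3) + 11) = -9*((1 + 2*3) + 11)/2 = -9*((1 + 6) + 11)/2 = -9*(7 + 11)/2 = -9/2*18 = -81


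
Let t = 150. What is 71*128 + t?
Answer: 9238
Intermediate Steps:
71*128 + t = 71*128 + 150 = 9088 + 150 = 9238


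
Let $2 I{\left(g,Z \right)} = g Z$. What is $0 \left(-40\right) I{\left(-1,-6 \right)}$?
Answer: $0$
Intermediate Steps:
$I{\left(g,Z \right)} = \frac{Z g}{2}$ ($I{\left(g,Z \right)} = \frac{g Z}{2} = \frac{Z g}{2}$)
$0 \left(-40\right) I{\left(-1,-6 \right)} = 0 \left(-40\right) \frac{1}{2} \left(-6\right) \left(-1\right) = 0 \cdot 3 = 0$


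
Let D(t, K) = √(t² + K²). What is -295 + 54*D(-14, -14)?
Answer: -295 + 756*√2 ≈ 774.15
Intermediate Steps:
D(t, K) = √(K² + t²)
-295 + 54*D(-14, -14) = -295 + 54*√((-14)² + (-14)²) = -295 + 54*√(196 + 196) = -295 + 54*√392 = -295 + 54*(14*√2) = -295 + 756*√2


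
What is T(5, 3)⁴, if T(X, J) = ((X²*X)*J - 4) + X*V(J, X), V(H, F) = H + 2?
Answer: 24591257856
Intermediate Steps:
V(H, F) = 2 + H
T(X, J) = -4 + J*X³ + X*(2 + J) (T(X, J) = ((X²*X)*J - 4) + X*(2 + J) = (X³*J - 4) + X*(2 + J) = (J*X³ - 4) + X*(2 + J) = (-4 + J*X³) + X*(2 + J) = -4 + J*X³ + X*(2 + J))
T(5, 3)⁴ = (-4 + 3*5³ + 5*(2 + 3))⁴ = (-4 + 3*125 + 5*5)⁴ = (-4 + 375 + 25)⁴ = 396⁴ = 24591257856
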